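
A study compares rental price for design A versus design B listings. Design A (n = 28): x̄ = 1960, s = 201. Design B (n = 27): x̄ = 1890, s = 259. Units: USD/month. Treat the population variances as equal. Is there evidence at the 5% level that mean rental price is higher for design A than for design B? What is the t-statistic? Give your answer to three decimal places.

Let group 1 = design A, group 2 = design B. H0: μ_1 = μ_2; H1: μ_1 > μ_2 (two-sample pooled-variance t-test, right-tailed).
s_p² = [(28−1)·201² + (27−1)·259²]/(28+27−2) = 53489.3
t = (1960 − 1890)/√[53489.3·(1/28 + 1/27)] = 1.122
df = n₁ + n₂ − 2 = 53
p-value = P(T ≥ 1.122) ≈ 0.133
Since p ≈ 0.133 > α = 0.05, fail to reject H0; the data do not provide sufficient evidence against H0.

1.122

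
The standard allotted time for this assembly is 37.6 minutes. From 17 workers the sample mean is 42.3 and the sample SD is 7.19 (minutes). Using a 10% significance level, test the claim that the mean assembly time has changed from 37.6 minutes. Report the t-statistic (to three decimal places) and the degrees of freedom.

H0: μ = 37.6; H1: μ ≠ 37.6 (one-sample t-test, two-sided).
t = (x̄ − μ₀)/(s/√n) = (42.3 − 37.6)/(7.19/√17) = 2.695
df = n − 1 = 16
Two-sided p-value ≈ 0.0159
Since p ≈ 0.0159 < α = 0.1, reject H0; the data support H1.

t = 2.695, df = 16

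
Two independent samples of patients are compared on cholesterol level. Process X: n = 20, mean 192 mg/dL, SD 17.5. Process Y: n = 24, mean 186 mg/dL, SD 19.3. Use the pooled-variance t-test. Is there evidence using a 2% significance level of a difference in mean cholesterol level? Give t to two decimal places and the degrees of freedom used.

t = 1.07, df = 42

Let group 1 = process X, group 2 = process Y. H0: μ_1 = μ_2; H1: μ_1 ≠ μ_2 (two-sample pooled-variance t-test, two-sided).
s_p² = [(20−1)·17.5² + (24−1)·19.3²]/(20+24−2) = 342.524
t = (192 − 186)/√[342.524·(1/20 + 1/24)] = 1.07
df = n₁ + n₂ − 2 = 42
Two-sided p-value ≈ 0.2904
Since p ≈ 0.2904 > α = 0.02, fail to reject H0; the data do not provide sufficient evidence against H0.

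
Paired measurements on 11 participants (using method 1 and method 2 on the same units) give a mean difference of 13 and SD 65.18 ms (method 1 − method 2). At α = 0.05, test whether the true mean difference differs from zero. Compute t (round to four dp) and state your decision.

H0: μ_d = 0; H1: μ_d ≠ 0 (paired t-test on the differences, two-sided).
t = d̄/(s_d/√n) = 13/(65.18/√11) = 0.6615
df = n − 1 = 10
Two-sided p-value ≈ 0.523
Since p ≈ 0.523 > α = 0.05, fail to reject H0; the data do not provide sufficient evidence against H0.

t = 0.6615; fail to reject H0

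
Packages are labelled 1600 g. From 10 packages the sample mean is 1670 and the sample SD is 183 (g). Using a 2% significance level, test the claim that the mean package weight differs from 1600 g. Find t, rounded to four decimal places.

H0: μ = 1600; H1: μ ≠ 1600 (one-sample t-test, two-sided).
t = (x̄ − μ₀)/(s/√n) = (1670 − 1600)/(183/√10) = 1.2096
df = n − 1 = 9
Two-sided p-value ≈ 0.2572
Since p ≈ 0.2572 > α = 0.02, fail to reject H0; the evidence is not statistically significant.

1.2096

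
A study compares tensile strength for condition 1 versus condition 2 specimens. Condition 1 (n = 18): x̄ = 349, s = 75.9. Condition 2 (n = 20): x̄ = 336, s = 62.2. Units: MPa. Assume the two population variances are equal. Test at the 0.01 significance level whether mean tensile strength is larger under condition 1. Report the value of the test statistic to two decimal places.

0.58

Let group 1 = condition 1, group 2 = condition 2. H0: μ_1 = μ_2; H1: μ_1 > μ_2 (two-sample pooled-variance t-test, right-tailed).
s_p² = [(18−1)·75.9² + (20−1)·62.2²]/(18+20−2) = 4762.27
t = (349 − 336)/√[4762.27·(1/18 + 1/20)] = 0.58
df = n₁ + n₂ − 2 = 36
p-value = P(T ≥ 0.58) ≈ 0.2828
Since p ≈ 0.2828 > α = 0.01, fail to reject H0; the data do not provide sufficient evidence against H0.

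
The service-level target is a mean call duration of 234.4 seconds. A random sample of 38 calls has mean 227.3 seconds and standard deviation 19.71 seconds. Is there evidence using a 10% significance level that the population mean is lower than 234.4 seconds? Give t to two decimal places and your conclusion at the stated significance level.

t = -2.22; reject H0

H0: μ = 234.4; H1: μ < 234.4 (one-sample t-test, left-tailed).
t = (x̄ − μ₀)/(s/√n) = (227.3 − 234.4)/(19.71/√38) = -2.22
df = n − 1 = 37
p-value = P(T ≤ -2.22) ≈ 0.016
Since p ≈ 0.016 < α = 0.1, reject H0; the evidence is statistically significant.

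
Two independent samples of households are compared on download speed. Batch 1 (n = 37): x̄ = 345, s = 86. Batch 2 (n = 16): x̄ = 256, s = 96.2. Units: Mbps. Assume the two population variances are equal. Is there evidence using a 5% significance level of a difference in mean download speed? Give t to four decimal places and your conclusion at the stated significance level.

Let group 1 = batch 1, group 2 = batch 2. H0: μ_1 = μ_2; H1: μ_1 ≠ μ_2 (two-sample pooled-variance t-test, two-sided).
s_p² = [(37−1)·86² + (16−1)·96.2²]/(37+16−2) = 7942.6
t = (345 − 256)/√[7942.6·(1/37 + 1/16)] = 3.3376
df = n₁ + n₂ − 2 = 51
Two-sided p-value ≈ 0.002
Since p ≈ 0.002 < α = 0.05, reject H0; the data support H1.

t = 3.3376; reject H0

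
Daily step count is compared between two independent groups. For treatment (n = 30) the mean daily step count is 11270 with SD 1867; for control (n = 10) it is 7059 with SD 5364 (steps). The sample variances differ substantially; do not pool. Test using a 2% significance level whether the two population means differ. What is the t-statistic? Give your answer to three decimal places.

2.434

Let group 1 = treatment, group 2 = control. H0: μ_1 = μ_2; H1: μ_1 ≠ μ_2 (Welch's two-sample t-test, two-sided).
t = (x̄_1 − x̄_2)/√(s_1²/n_1 + s_2²/n_2) = (11270 − 7059)/√(1867²/30 + 5364²/10) = 2.434
Welch–Satterthwaite df ≈ 9.74
Two-sided p-value ≈ 0.036
Since p ≈ 0.036 > α = 0.02, fail to reject H0; the evidence is not statistically significant.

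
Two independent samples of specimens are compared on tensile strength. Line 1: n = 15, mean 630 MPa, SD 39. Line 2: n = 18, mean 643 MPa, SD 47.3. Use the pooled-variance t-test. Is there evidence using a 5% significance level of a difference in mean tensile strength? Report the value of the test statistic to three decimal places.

-0.850

Let group 1 = line 1, group 2 = line 2. H0: μ_1 = μ_2; H1: μ_1 ≠ μ_2 (two-sample pooled-variance t-test, two-sided).
s_p² = [(15−1)·39² + (18−1)·47.3²]/(15+18−2) = 1913.8
t = (630 − 643)/√[1913.8·(1/15 + 1/18)] = -0.850
df = n₁ + n₂ − 2 = 31
Two-sided p-value ≈ 0.402
Since p ≈ 0.402 > α = 0.05, fail to reject H0; the data do not provide sufficient evidence against H0.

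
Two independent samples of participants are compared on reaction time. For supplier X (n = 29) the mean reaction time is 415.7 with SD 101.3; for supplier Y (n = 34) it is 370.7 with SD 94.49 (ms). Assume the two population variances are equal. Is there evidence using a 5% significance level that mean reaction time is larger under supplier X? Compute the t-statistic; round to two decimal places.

1.82

Let group 1 = supplier X, group 2 = supplier Y. H0: μ_1 = μ_2; H1: μ_1 > μ_2 (two-sample pooled-variance t-test, right-tailed).
s_p² = [(29−1)·101.3² + (34−1)·94.49²]/(29+34−2) = 9540.38
t = (415.7 − 370.7)/√[9540.38·(1/29 + 1/34)] = 1.82
df = n₁ + n₂ − 2 = 61
p-value = P(T ≥ 1.82) ≈ 0.0366
Since p ≈ 0.0366 < α = 0.05, reject H0; the evidence is statistically significant.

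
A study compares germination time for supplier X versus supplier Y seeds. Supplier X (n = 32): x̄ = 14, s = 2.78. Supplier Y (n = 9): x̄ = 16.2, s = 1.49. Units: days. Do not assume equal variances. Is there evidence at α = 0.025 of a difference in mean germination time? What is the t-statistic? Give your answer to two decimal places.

Let group 1 = supplier X, group 2 = supplier Y. H0: μ_1 = μ_2; H1: μ_1 ≠ μ_2 (Welch's two-sample t-test, two-sided).
t = (x̄_1 − x̄_2)/√(s_1²/n_1 + s_2²/n_2) = (14 − 16.2)/√(2.78²/32 + 1.49²/9) = -3.15
Welch–Satterthwaite df ≈ 25.12
Two-sided p-value ≈ 0.004
Since p ≈ 0.004 < α = 0.025, reject H0; the evidence is statistically significant.

-3.15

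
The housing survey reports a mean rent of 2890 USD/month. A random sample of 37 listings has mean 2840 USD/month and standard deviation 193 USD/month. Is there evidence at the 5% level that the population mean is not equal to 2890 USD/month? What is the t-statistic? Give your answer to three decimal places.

-1.576

H0: μ = 2890; H1: μ ≠ 2890 (one-sample t-test, two-sided).
t = (x̄ − μ₀)/(s/√n) = (2840 − 2890)/(193/√37) = -1.576
df = n − 1 = 36
Two-sided p-value ≈ 0.1238
Since p ≈ 0.1238 > α = 0.05, fail to reject H0; the evidence is not statistically significant.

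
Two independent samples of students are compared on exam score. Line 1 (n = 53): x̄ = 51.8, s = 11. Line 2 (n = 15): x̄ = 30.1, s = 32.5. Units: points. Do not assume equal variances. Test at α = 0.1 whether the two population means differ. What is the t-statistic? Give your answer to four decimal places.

Let group 1 = line 1, group 2 = line 2. H0: μ_1 = μ_2; H1: μ_1 ≠ μ_2 (Welch's two-sample t-test, two-sided).
t = (x̄_1 − x̄_2)/√(s_1²/n_1 + s_2²/n_2) = (51.8 − 30.1)/√(11²/53 + 32.5²/15) = 2.5450
Welch–Satterthwaite df ≈ 14.92
Two-sided p-value ≈ 0.022
Since p ≈ 0.022 < α = 0.1, reject H0; the evidence is statistically significant.

2.5450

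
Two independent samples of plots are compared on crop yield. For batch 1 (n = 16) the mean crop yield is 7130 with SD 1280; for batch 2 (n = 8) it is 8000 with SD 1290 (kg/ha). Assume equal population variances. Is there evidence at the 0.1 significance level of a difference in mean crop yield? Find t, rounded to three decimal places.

Let group 1 = batch 1, group 2 = batch 2. H0: μ_1 = μ_2; H1: μ_1 ≠ μ_2 (two-sample pooled-variance t-test, two-sided).
s_p² = [(16−1)·1280² + (8−1)·1290²]/(16+8−2) = 1646580
t = (7130 − 8000)/√[1646580·(1/16 + 1/8)] = -1.566
df = n₁ + n₂ − 2 = 22
Two-sided p-value ≈ 0.1317
Since p ≈ 0.1317 > α = 0.1, fail to reject H0; the evidence is not statistically significant.

-1.566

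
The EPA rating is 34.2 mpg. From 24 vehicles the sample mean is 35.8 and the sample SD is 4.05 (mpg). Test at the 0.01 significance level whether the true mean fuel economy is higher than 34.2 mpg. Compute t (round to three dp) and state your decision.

t = 1.935; fail to reject H0

H0: μ = 34.2; H1: μ > 34.2 (one-sample t-test, right-tailed).
t = (x̄ − μ₀)/(s/√n) = (35.8 − 34.2)/(4.05/√24) = 1.935
df = n − 1 = 23
p-value = P(T ≥ 1.935) ≈ 0.033
Since p ≈ 0.033 > α = 0.01, fail to reject H0; the evidence is not statistically significant.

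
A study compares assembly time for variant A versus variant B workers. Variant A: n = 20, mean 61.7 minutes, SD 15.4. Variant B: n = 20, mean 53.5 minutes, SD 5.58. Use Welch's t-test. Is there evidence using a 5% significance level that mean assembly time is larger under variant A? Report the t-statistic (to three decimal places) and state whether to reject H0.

t = 2.239; reject H0

Let group 1 = variant A, group 2 = variant B. H0: μ_1 = μ_2; H1: μ_1 > μ_2 (Welch's two-sample t-test, right-tailed).
t = (x̄_1 − x̄_2)/√(s_1²/n_1 + s_2²/n_2) = (61.7 − 53.5)/√(15.4²/20 + 5.58²/20) = 2.239
Welch–Satterthwaite df ≈ 23.90
p-value = P(T ≥ 2.239) ≈ 0.017
Since p ≈ 0.017 < α = 0.05, reject H0; the data support H1.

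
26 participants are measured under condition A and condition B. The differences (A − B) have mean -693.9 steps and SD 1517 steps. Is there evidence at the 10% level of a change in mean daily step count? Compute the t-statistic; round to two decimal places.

H0: μ_d = 0; H1: μ_d ≠ 0 (paired t-test on the differences, two-sided).
t = d̄/(s_d/√n) = -693.9/(1517/√26) = -2.33
df = n − 1 = 25
Two-sided p-value ≈ 0.028
Since p ≈ 0.028 < α = 0.1, reject H0; the data support H1.

-2.33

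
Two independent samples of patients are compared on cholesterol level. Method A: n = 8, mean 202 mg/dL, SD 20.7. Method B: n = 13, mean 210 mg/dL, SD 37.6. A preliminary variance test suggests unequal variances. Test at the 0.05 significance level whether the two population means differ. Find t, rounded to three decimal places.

-0.628

Let group 1 = method A, group 2 = method B. H0: μ_1 = μ_2; H1: μ_1 ≠ μ_2 (Welch's two-sample t-test, two-sided).
t = (x̄_1 − x̄_2)/√(s_1²/n_1 + s_2²/n_2) = (202 − 210)/√(20.7²/8 + 37.6²/13) = -0.628
Welch–Satterthwaite df ≈ 18.88
Two-sided p-value ≈ 0.5376
Since p ≈ 0.5376 > α = 0.05, fail to reject H0; the data do not provide sufficient evidence against H0.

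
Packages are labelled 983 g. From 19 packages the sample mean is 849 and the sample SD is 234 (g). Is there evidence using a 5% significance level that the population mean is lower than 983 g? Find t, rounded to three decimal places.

H0: μ = 983; H1: μ < 983 (one-sample t-test, left-tailed).
t = (x̄ − μ₀)/(s/√n) = (849 − 983)/(234/√19) = -2.496
df = n − 1 = 18
p-value = P(T ≤ -2.496) ≈ 0.0112
Since p ≈ 0.0112 < α = 0.05, reject H0; the data support H1.

-2.496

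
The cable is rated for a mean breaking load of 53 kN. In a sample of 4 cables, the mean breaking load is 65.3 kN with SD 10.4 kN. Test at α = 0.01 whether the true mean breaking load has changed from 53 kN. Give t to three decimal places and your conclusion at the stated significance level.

t = 2.365; fail to reject H0

H0: μ = 53; H1: μ ≠ 53 (one-sample t-test, two-sided).
t = (x̄ − μ₀)/(s/√n) = (65.3 − 53)/(10.4/√4) = 2.365
df = n − 1 = 3
Two-sided p-value ≈ 0.099
Since p ≈ 0.099 > α = 0.01, fail to reject H0; the evidence is not statistically significant.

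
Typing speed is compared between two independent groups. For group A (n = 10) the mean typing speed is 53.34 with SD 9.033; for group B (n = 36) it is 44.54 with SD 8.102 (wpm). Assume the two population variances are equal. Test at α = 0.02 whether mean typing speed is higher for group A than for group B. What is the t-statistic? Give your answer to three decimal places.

2.966

Let group 1 = group A, group 2 = group B. H0: μ_1 = μ_2; H1: μ_1 > μ_2 (two-sample pooled-variance t-test, right-tailed).
s_p² = [(10−1)·9.033² + (36−1)·8.102²]/(10+36−2) = 68.9055
t = (53.34 − 44.54)/√[68.9055·(1/10 + 1/36)] = 2.966
df = n₁ + n₂ − 2 = 44
p-value = P(T ≥ 2.966) ≈ 0.0024
Since p ≈ 0.0024 < α = 0.02, reject H0; the evidence is statistically significant.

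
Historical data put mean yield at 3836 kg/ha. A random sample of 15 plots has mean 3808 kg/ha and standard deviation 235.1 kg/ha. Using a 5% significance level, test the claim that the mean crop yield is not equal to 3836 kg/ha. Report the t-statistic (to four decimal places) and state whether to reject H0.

t = -0.4613; fail to reject H0

H0: μ = 3836; H1: μ ≠ 3836 (one-sample t-test, two-sided).
t = (x̄ − μ₀)/(s/√n) = (3808 − 3836)/(235.1/√15) = -0.4613
df = n − 1 = 14
Two-sided p-value ≈ 0.652
Since p ≈ 0.652 > α = 0.05, fail to reject H0; the evidence is not statistically significant.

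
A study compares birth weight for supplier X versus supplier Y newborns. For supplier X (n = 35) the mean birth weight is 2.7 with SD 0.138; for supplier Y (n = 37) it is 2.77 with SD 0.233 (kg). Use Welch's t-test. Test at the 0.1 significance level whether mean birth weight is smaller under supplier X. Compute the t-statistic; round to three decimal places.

-1.561

Let group 1 = supplier X, group 2 = supplier Y. H0: μ_1 = μ_2; H1: μ_1 < μ_2 (Welch's two-sample t-test, left-tailed).
t = (x̄_1 − x̄_2)/√(s_1²/n_1 + s_2²/n_2) = (2.7 − 2.77)/√(0.138²/35 + 0.233²/37) = -1.561
Welch–Satterthwaite df ≈ 59.05
p-value = P(T ≤ -1.561) ≈ 0.062
Since p ≈ 0.062 < α = 0.1, reject H0; the data support H1.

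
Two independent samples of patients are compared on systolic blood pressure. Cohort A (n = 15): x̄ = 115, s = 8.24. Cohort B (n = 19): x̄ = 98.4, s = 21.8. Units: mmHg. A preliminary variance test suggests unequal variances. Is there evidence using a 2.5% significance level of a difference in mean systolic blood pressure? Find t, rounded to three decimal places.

3.054

Let group 1 = cohort A, group 2 = cohort B. H0: μ_1 = μ_2; H1: μ_1 ≠ μ_2 (Welch's two-sample t-test, two-sided).
t = (x̄_1 − x̄_2)/√(s_1²/n_1 + s_2²/n_2) = (115 − 98.4)/√(8.24²/15 + 21.8²/19) = 3.054
Welch–Satterthwaite df ≈ 24.09
Two-sided p-value ≈ 0.0054
Since p ≈ 0.0054 < α = 0.025, reject H0; the evidence is statistically significant.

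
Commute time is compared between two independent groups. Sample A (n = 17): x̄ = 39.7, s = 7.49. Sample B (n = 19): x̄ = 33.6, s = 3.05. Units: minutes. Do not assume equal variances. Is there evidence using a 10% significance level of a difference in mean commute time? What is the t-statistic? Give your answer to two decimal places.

Let group 1 = sample A, group 2 = sample B. H0: μ_1 = μ_2; H1: μ_1 ≠ μ_2 (Welch's two-sample t-test, two-sided).
t = (x̄_1 − x̄_2)/√(s_1²/n_1 + s_2²/n_2) = (39.7 − 33.6)/√(7.49²/17 + 3.05²/19) = 3.13
Welch–Satterthwaite df ≈ 20.69
Two-sided p-value ≈ 0.0051
Since p ≈ 0.0051 < α = 0.1, reject H0; the evidence is statistically significant.

3.13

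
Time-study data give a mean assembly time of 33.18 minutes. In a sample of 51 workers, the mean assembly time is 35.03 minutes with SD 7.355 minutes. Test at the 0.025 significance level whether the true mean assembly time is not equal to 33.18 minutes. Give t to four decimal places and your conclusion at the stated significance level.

t = 1.7963; fail to reject H0

H0: μ = 33.18; H1: μ ≠ 33.18 (one-sample t-test, two-sided).
t = (x̄ − μ₀)/(s/√n) = (35.03 − 33.18)/(7.355/√51) = 1.7963
df = n − 1 = 50
Two-sided p-value ≈ 0.0785
Since p ≈ 0.0785 > α = 0.025, fail to reject H0; the evidence is not statistically significant.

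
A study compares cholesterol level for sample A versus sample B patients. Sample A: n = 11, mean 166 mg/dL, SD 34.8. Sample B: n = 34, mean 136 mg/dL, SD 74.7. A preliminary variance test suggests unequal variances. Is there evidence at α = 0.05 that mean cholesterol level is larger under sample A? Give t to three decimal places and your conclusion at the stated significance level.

t = 1.812; reject H0

Let group 1 = sample A, group 2 = sample B. H0: μ_1 = μ_2; H1: μ_1 > μ_2 (Welch's two-sample t-test, right-tailed).
t = (x̄_1 − x̄_2)/√(s_1²/n_1 + s_2²/n_2) = (166 − 136)/√(34.8²/11 + 74.7²/34) = 1.812
Welch–Satterthwaite df ≈ 37.07
p-value = P(T ≥ 1.812) ≈ 0.0391
Since p ≈ 0.0391 < α = 0.05, reject H0; the data support H1.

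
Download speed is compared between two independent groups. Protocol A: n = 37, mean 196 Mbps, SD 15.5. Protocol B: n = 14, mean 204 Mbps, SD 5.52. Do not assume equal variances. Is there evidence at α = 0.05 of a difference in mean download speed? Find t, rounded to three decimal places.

-2.717

Let group 1 = protocol A, group 2 = protocol B. H0: μ_1 = μ_2; H1: μ_1 ≠ μ_2 (Welch's two-sample t-test, two-sided).
t = (x̄_1 − x̄_2)/√(s_1²/n_1 + s_2²/n_2) = (196 − 204)/√(15.5²/37 + 5.52²/14) = -2.717
Welch–Satterthwaite df ≈ 48.95
Two-sided p-value ≈ 0.0091
Since p ≈ 0.0091 < α = 0.05, reject H0; the data support H1.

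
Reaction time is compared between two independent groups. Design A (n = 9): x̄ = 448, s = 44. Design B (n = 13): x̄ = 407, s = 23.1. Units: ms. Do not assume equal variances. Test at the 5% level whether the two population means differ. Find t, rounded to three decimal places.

Let group 1 = design A, group 2 = design B. H0: μ_1 = μ_2; H1: μ_1 ≠ μ_2 (Welch's two-sample t-test, two-sided).
t = (x̄_1 − x̄_2)/√(s_1²/n_1 + s_2²/n_2) = (448 − 407)/√(44²/9 + 23.1²/13) = 2.562
Welch–Satterthwaite df ≈ 11.08
Two-sided p-value ≈ 0.0263
Since p ≈ 0.0263 < α = 0.05, reject H0; the data support H1.

2.562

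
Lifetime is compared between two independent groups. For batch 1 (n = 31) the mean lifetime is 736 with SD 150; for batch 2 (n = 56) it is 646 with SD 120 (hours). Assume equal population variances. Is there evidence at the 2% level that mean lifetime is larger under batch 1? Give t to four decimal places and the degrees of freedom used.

t = 3.0602, df = 85

Let group 1 = batch 1, group 2 = batch 2. H0: μ_1 = μ_2; H1: μ_1 > μ_2 (two-sample pooled-variance t-test, right-tailed).
s_p² = [(31−1)·150² + (56−1)·120²]/(31+56−2) = 17258.8
t = (736 − 646)/√[17258.8·(1/31 + 1/56)] = 3.0602
df = n₁ + n₂ − 2 = 85
p-value = P(T ≥ 3.0602) ≈ 0.0015
Since p ≈ 0.0015 < α = 0.02, reject H0; the data support H1.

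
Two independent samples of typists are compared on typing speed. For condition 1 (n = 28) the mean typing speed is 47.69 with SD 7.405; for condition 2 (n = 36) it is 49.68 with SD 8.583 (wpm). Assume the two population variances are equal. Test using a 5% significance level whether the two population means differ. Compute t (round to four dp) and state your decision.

Let group 1 = condition 1, group 2 = condition 2. H0: μ_1 = μ_2; H1: μ_1 ≠ μ_2 (two-sample pooled-variance t-test, two-sided).
s_p² = [(28−1)·7.405² + (36−1)·8.583²]/(28+36−2) = 65.466
t = (47.69 − 49.68)/√[65.466·(1/28 + 1/36)] = -0.9761
df = n₁ + n₂ − 2 = 62
Two-sided p-value ≈ 0.3328
Since p ≈ 0.3328 > α = 0.05, fail to reject H0; the evidence is not statistically significant.

t = -0.9761; fail to reject H0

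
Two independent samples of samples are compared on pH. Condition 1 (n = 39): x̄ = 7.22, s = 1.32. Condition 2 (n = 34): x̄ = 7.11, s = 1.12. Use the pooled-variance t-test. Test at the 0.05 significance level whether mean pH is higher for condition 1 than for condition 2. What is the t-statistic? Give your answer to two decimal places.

0.38

Let group 1 = condition 1, group 2 = condition 2. H0: μ_1 = μ_2; H1: μ_1 > μ_2 (two-sample pooled-variance t-test, right-tailed).
s_p² = [(39−1)·1.32² + (34−1)·1.12²]/(39+34−2) = 1.51558
t = (7.22 − 7.11)/√[1.51558·(1/39 + 1/34)] = 0.38
df = n₁ + n₂ − 2 = 71
p-value = P(T ≥ 0.38) ≈ 0.3522
Since p ≈ 0.3522 > α = 0.05, fail to reject H0; the evidence is not statistically significant.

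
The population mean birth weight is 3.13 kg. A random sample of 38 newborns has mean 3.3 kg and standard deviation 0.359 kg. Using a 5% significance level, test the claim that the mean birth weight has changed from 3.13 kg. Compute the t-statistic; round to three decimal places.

H0: μ = 3.13; H1: μ ≠ 3.13 (one-sample t-test, two-sided).
t = (x̄ − μ₀)/(s/√n) = (3.3 − 3.13)/(0.359/√38) = 2.919
df = n − 1 = 37
Two-sided p-value ≈ 0.0059
Since p ≈ 0.0059 < α = 0.05, reject H0; the data support H1.

2.919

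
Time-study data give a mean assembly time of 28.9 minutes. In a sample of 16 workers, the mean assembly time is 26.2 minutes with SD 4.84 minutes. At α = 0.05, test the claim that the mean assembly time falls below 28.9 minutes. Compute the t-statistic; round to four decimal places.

H0: μ = 28.9; H1: μ < 28.9 (one-sample t-test, left-tailed).
t = (x̄ − μ₀)/(s/√n) = (26.2 − 28.9)/(4.84/√16) = -2.2314
df = n − 1 = 15
p-value = P(T ≤ -2.2314) ≈ 0.0207
Since p ≈ 0.0207 < α = 0.05, reject H0; the data support H1.

-2.2314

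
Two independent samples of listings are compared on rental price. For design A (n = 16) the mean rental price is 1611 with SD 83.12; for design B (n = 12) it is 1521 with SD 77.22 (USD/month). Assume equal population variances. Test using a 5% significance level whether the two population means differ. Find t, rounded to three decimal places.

Let group 1 = design A, group 2 = design B. H0: μ_1 = μ_2; H1: μ_1 ≠ μ_2 (two-sample pooled-variance t-test, two-sided).
s_p² = [(16−1)·83.12² + (12−1)·77.22²]/(16+12−2) = 6508.7
t = (1611 − 1521)/√[6508.7·(1/16 + 1/12)] = 2.921
df = n₁ + n₂ − 2 = 26
Two-sided p-value ≈ 0.0071
Since p ≈ 0.0071 < α = 0.05, reject H0; the data support H1.

2.921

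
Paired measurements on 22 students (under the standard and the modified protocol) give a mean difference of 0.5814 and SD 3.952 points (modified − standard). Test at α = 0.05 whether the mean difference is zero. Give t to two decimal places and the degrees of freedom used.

t = 0.69, df = 21

H0: μ_d = 0; H1: μ_d ≠ 0 (paired t-test on the differences, two-sided).
t = d̄/(s_d/√n) = 0.5814/(3.952/√22) = 0.69
df = n − 1 = 21
Two-sided p-value ≈ 0.4977
Since p ≈ 0.4977 > α = 0.05, fail to reject H0; the data do not provide sufficient evidence against H0.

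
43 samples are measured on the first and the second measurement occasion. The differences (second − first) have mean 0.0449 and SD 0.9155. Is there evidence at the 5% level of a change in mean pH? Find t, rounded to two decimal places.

H0: μ_d = 0; H1: μ_d ≠ 0 (paired t-test on the differences, two-sided).
t = d̄/(s_d/√n) = 0.0449/(0.9155/√43) = 0.32
df = n − 1 = 42
Two-sided p-value ≈ 0.749
Since p ≈ 0.749 > α = 0.05, fail to reject H0; the data do not provide sufficient evidence against H0.

0.32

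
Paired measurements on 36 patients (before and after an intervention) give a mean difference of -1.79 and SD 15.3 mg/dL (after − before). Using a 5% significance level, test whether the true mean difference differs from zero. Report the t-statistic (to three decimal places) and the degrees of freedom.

H0: μ_d = 0; H1: μ_d ≠ 0 (paired t-test on the differences, two-sided).
t = d̄/(s_d/√n) = -1.79/(15.3/√36) = -0.702
df = n − 1 = 35
Two-sided p-value ≈ 0.487
Since p ≈ 0.487 > α = 0.05, fail to reject H0; the data do not provide sufficient evidence against H0.

t = -0.702, df = 35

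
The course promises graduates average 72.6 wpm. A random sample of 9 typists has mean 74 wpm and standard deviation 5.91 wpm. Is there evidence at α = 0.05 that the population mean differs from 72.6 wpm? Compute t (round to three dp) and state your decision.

t = 0.711; fail to reject H0

H0: μ = 72.6; H1: μ ≠ 72.6 (one-sample t-test, two-sided).
t = (x̄ − μ₀)/(s/√n) = (74 − 72.6)/(5.91/√9) = 0.711
df = n − 1 = 8
Two-sided p-value ≈ 0.4975
Since p ≈ 0.4975 > α = 0.05, fail to reject H0; the data do not provide sufficient evidence against H0.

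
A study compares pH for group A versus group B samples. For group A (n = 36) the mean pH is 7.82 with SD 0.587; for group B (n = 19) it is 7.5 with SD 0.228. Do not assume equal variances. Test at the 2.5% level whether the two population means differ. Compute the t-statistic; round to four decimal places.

Let group 1 = group A, group 2 = group B. H0: μ_1 = μ_2; H1: μ_1 ≠ μ_2 (Welch's two-sample t-test, two-sided).
t = (x̄_1 − x̄_2)/√(s_1²/n_1 + s_2²/n_2) = (7.82 − 7.5)/√(0.587²/36 + 0.228²/19) = 2.8845
Welch–Satterthwaite df ≈ 49.94
Two-sided p-value ≈ 0.006
Since p ≈ 0.006 < α = 0.025, reject H0; the evidence is statistically significant.

2.8845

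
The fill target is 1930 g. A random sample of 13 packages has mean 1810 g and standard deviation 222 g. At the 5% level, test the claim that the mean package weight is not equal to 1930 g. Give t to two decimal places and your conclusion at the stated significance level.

t = -1.95; fail to reject H0

H0: μ = 1930; H1: μ ≠ 1930 (one-sample t-test, two-sided).
t = (x̄ − μ₀)/(s/√n) = (1810 − 1930)/(222/√13) = -1.95
df = n − 1 = 12
Two-sided p-value ≈ 0.075
Since p ≈ 0.075 > α = 0.05, fail to reject H0; the data do not provide sufficient evidence against H0.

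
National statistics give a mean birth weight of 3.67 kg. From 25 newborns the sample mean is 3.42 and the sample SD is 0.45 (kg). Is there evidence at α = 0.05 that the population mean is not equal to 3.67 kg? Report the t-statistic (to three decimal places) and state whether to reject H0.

H0: μ = 3.67; H1: μ ≠ 3.67 (one-sample t-test, two-sided).
t = (x̄ − μ₀)/(s/√n) = (3.42 − 3.67)/(0.45/√25) = -2.778
df = n − 1 = 24
Two-sided p-value ≈ 0.0105
Since p ≈ 0.0105 < α = 0.05, reject H0; the data support H1.

t = -2.778; reject H0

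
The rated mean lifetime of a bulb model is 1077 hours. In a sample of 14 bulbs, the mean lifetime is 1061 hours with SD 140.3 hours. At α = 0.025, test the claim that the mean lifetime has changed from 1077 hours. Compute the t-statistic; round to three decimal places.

-0.427

H0: μ = 1077; H1: μ ≠ 1077 (one-sample t-test, two-sided).
t = (x̄ − μ₀)/(s/√n) = (1061 − 1077)/(140.3/√14) = -0.427
df = n − 1 = 13
Two-sided p-value ≈ 0.677
Since p ≈ 0.677 > α = 0.025, fail to reject H0; the evidence is not statistically significant.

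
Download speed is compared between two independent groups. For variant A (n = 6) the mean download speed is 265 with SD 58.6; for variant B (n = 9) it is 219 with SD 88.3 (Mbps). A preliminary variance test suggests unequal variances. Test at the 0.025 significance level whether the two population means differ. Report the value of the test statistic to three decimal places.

1.213

Let group 1 = variant A, group 2 = variant B. H0: μ_1 = μ_2; H1: μ_1 ≠ μ_2 (Welch's two-sample t-test, two-sided).
t = (x̄_1 − x̄_2)/√(s_1²/n_1 + s_2²/n_2) = (265 − 219)/√(58.6²/6 + 88.3²/9) = 1.213
Welch–Satterthwaite df ≈ 12.99
Two-sided p-value ≈ 0.247
Since p ≈ 0.247 > α = 0.025, fail to reject H0; the data do not provide sufficient evidence against H0.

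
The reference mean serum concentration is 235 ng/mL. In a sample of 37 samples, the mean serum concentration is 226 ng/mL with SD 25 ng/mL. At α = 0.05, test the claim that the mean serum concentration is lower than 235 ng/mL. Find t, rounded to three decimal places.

H0: μ = 235; H1: μ < 235 (one-sample t-test, left-tailed).
t = (x̄ − μ₀)/(s/√n) = (226 − 235)/(25/√37) = -2.190
df = n − 1 = 36
p-value = P(T ≤ -2.190) ≈ 0.0176
Since p ≈ 0.0176 < α = 0.05, reject H0; the data support H1.

-2.190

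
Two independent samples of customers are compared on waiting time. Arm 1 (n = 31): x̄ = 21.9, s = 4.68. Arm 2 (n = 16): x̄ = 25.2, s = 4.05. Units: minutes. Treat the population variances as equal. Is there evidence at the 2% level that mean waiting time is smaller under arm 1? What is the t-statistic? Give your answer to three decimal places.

Let group 1 = arm 1, group 2 = arm 2. H0: μ_1 = μ_2; H1: μ_1 < μ_2 (two-sample pooled-variance t-test, left-tailed).
s_p² = [(31−1)·4.68² + (16−1)·4.05²]/(31+16−2) = 20.0691
t = (21.9 − 25.2)/√[20.0691·(1/31 + 1/16)] = -2.393
df = n₁ + n₂ − 2 = 45
p-value = P(T ≤ -2.393) ≈ 0.0105
Since p ≈ 0.0105 < α = 0.02, reject H0; the data support H1.

-2.393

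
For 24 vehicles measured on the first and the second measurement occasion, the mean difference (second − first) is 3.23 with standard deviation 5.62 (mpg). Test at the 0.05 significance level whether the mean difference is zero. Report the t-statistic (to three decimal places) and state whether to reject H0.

H0: μ_d = 0; H1: μ_d ≠ 0 (paired t-test on the differences, two-sided).
t = d̄/(s_d/√n) = 3.23/(5.62/√24) = 2.816
df = n − 1 = 23
Two-sided p-value ≈ 0.0098
Since p ≈ 0.0098 < α = 0.05, reject H0; the data support H1.

t = 2.816; reject H0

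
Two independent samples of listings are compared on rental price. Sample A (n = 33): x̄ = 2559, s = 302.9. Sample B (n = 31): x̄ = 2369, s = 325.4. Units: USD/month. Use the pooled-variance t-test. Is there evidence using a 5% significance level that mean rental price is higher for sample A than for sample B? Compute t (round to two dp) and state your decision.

t = 2.42; reject H0

Let group 1 = sample A, group 2 = sample B. H0: μ_1 = μ_2; H1: μ_1 > μ_2 (two-sample pooled-variance t-test, right-tailed).
s_p² = [(33−1)·302.9² + (31−1)·325.4²]/(33+31−2) = 98588.8
t = (2559 − 2369)/√[98588.8·(1/33 + 1/31)] = 2.42
df = n₁ + n₂ − 2 = 62
p-value = P(T ≥ 2.42) ≈ 0.009
Since p ≈ 0.009 < α = 0.05, reject H0; the evidence is statistically significant.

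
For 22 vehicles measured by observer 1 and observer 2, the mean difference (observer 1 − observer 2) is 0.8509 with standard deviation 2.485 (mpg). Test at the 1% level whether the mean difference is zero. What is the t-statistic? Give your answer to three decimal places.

1.606

H0: μ_d = 0; H1: μ_d ≠ 0 (paired t-test on the differences, two-sided).
t = d̄/(s_d/√n) = 0.8509/(2.485/√22) = 1.606
df = n − 1 = 21
Two-sided p-value ≈ 0.1232
Since p ≈ 0.1232 > α = 0.01, fail to reject H0; the data do not provide sufficient evidence against H0.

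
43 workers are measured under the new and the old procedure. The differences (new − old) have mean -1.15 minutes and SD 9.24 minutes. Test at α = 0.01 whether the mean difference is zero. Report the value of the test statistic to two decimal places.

H0: μ_d = 0; H1: μ_d ≠ 0 (paired t-test on the differences, two-sided).
t = d̄/(s_d/√n) = -1.15/(9.24/√43) = -0.82
df = n − 1 = 42
Two-sided p-value ≈ 0.4190
Since p ≈ 0.4190 > α = 0.01, fail to reject H0; the evidence is not statistically significant.

-0.82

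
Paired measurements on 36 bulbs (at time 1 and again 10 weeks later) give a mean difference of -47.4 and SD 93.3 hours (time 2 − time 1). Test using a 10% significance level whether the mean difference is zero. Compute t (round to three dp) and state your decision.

H0: μ_d = 0; H1: μ_d ≠ 0 (paired t-test on the differences, two-sided).
t = d̄/(s_d/√n) = -47.4/(93.3/√36) = -3.048
df = n − 1 = 35
Two-sided p-value ≈ 0.004
Since p ≈ 0.004 < α = 0.1, reject H0; the data support H1.

t = -3.048; reject H0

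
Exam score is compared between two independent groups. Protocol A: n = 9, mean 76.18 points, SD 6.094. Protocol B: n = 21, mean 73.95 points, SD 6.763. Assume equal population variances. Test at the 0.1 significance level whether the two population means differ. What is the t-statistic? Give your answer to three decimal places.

Let group 1 = protocol A, group 2 = protocol B. H0: μ_1 = μ_2; H1: μ_1 ≠ μ_2 (two-sample pooled-variance t-test, two-sided).
s_p² = [(9−1)·6.094² + (21−1)·6.763²]/(9+21−2) = 43.2806
t = (76.18 − 73.95)/√[43.2806·(1/9 + 1/21)] = 0.851
df = n₁ + n₂ − 2 = 28
Two-sided p-value ≈ 0.402
Since p ≈ 0.402 > α = 0.1, fail to reject H0; the data do not provide sufficient evidence against H0.

0.851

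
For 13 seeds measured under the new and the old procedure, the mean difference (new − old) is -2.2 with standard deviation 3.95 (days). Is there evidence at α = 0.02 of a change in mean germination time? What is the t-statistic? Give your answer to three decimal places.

H0: μ_d = 0; H1: μ_d ≠ 0 (paired t-test on the differences, two-sided).
t = d̄/(s_d/√n) = -2.2/(3.95/√13) = -2.008
df = n − 1 = 12
Two-sided p-value ≈ 0.068
Since p ≈ 0.068 > α = 0.02, fail to reject H0; the evidence is not statistically significant.

-2.008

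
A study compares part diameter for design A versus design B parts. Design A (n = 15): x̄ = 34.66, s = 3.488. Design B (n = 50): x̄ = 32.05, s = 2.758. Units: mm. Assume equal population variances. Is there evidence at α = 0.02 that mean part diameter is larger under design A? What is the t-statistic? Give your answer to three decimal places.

3.020

Let group 1 = design A, group 2 = design B. H0: μ_1 = μ_2; H1: μ_1 > μ_2 (two-sample pooled-variance t-test, right-tailed).
s_p² = [(15−1)·3.488² + (50−1)·2.758²]/(15+50−2) = 8.6198
t = (34.66 − 32.05)/√[8.6198·(1/15 + 1/50)] = 3.020
df = n₁ + n₂ − 2 = 63
p-value = P(T ≥ 3.020) ≈ 0.0018
Since p ≈ 0.0018 < α = 0.02, reject H0; the data support H1.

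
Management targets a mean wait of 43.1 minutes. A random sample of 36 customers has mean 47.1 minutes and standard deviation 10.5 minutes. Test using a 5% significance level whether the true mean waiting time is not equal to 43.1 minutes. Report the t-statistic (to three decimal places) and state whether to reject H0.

t = 2.286; reject H0

H0: μ = 43.1; H1: μ ≠ 43.1 (one-sample t-test, two-sided).
t = (x̄ − μ₀)/(s/√n) = (47.1 − 43.1)/(10.5/√36) = 2.286
df = n − 1 = 35
Two-sided p-value ≈ 0.0284
Since p ≈ 0.0284 < α = 0.05, reject H0; the evidence is statistically significant.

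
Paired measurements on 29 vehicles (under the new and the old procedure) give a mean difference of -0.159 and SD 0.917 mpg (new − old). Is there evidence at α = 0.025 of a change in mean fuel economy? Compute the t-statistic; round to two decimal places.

H0: μ_d = 0; H1: μ_d ≠ 0 (paired t-test on the differences, two-sided).
t = d̄/(s_d/√n) = -0.159/(0.917/√29) = -0.93
df = n − 1 = 28
Two-sided p-value ≈ 0.358
Since p ≈ 0.358 > α = 0.025, fail to reject H0; the evidence is not statistically significant.

-0.93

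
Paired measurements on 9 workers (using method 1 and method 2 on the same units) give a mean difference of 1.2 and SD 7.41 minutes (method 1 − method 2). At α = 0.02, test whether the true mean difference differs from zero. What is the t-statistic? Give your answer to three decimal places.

0.486

H0: μ_d = 0; H1: μ_d ≠ 0 (paired t-test on the differences, two-sided).
t = d̄/(s_d/√n) = 1.2/(7.41/√9) = 0.486
df = n − 1 = 8
Two-sided p-value ≈ 0.640
Since p ≈ 0.640 > α = 0.02, fail to reject H0; the data do not provide sufficient evidence against H0.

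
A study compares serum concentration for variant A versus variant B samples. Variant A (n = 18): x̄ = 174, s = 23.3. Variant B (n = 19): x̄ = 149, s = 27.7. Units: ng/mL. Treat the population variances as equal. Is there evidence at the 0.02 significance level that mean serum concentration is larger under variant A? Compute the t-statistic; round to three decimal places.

Let group 1 = variant A, group 2 = variant B. H0: μ_1 = μ_2; H1: μ_1 > μ_2 (two-sample pooled-variance t-test, right-tailed).
s_p² = [(18−1)·23.3² + (19−1)·27.7²]/(18+19−2) = 658.296
t = (174 − 149)/√[658.296·(1/18 + 1/19)] = 2.962
df = n₁ + n₂ − 2 = 35
p-value = P(T ≥ 2.962) ≈ 0.003
Since p ≈ 0.003 < α = 0.02, reject H0; the evidence is statistically significant.

2.962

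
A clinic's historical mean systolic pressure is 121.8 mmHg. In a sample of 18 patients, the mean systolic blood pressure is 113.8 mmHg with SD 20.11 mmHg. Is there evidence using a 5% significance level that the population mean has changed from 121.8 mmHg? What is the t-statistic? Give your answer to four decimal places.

H0: μ = 121.8; H1: μ ≠ 121.8 (one-sample t-test, two-sided).
t = (x̄ − μ₀)/(s/√n) = (113.8 − 121.8)/(20.11/√18) = -1.6878
df = n − 1 = 17
Two-sided p-value ≈ 0.110
Since p ≈ 0.110 > α = 0.05, fail to reject H0; the data do not provide sufficient evidence against H0.

-1.6878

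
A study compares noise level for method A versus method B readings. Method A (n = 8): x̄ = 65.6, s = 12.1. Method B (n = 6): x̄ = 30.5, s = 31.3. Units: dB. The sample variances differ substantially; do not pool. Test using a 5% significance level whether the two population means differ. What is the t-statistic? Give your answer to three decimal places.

2.605

Let group 1 = method A, group 2 = method B. H0: μ_1 = μ_2; H1: μ_1 ≠ μ_2 (Welch's two-sample t-test, two-sided).
t = (x̄_1 − x̄_2)/√(s_1²/n_1 + s_2²/n_2) = (65.6 − 30.5)/√(12.1²/8 + 31.3²/6) = 2.605
Welch–Satterthwaite df ≈ 6.13
Two-sided p-value ≈ 0.040
Since p ≈ 0.040 < α = 0.05, reject H0; the evidence is statistically significant.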